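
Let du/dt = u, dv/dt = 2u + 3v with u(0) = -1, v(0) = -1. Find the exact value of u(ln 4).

-4

A = [[1,0],[2,3]]; eigenvalues λ = 3, 1.
Eigenvectors: (0,-1) for λ=3, (1,-1) for λ=1.
From the initial condition, c_1 = 2, c_2 = -1.
u(ln 4) = (2)(4^3)(0) + (-1)(4^1)(1) = -4.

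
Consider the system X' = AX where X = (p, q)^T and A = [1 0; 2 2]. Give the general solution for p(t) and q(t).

Coefficient matrix A = [[1, 0], [2, 2]].
Characteristic polynomial det(A - λI) = λ^2 - 3λ + 2 = 0.
Eigenvalues λ = 2, 1.
For λ=2: (A-λI) row 1 is [-1, 0], so an eigenvector is (0, 1).
For λ=1: (A-λI) row 2 is [2, 1], so an eigenvector is (-1, 2).
General solution: c_1e^(2t)(0,1) + c_2e^(t)(-1,2).

p(t) = -c_2e^(t), q(t) = c_1e^(2t) + 2c_2e^(t)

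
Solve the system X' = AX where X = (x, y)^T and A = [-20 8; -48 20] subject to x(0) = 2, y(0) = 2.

x(t) = -2e^(4t) + 4e^(-4t), y(t) = -6e^(4t) + 8e^(-4t)

Coefficient matrix A = [[-20, 8], [-48, 20]].
Characteristic polynomial det(A - λI) = λ^2 - 16 = 0.
Eigenvalues λ = 4, -4.
For λ=4: (A-λI) row 1 is [-24, 8], so an eigenvector is (1, 3).
For λ=-4: (A-λI) row 1 is [-16, 8], so an eigenvector is (-1, -2).
General solution: K_1e^(4t)(1,3) + K_2e^(-4t)(-1,-2).
Applying x(0)=2, y(0)=2 gives K_1=-2, K_2=-4.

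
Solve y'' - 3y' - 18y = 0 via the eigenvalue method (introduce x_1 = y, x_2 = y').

y(t) = K_1e^(6t) + K_2e^(-3t)

Let x_1 = y, x_2 = y'. Then x_1' = x_2 and x_2' = 18x_1 + 3x_2.
A = [[0,1],[18,3]]; det(A-λI) = λ^2 - 3λ - 18.
Eigenvalues λ = 6, -3 with eigenvectors (1,6), (1,-3).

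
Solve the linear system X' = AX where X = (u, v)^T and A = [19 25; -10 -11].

u(t) = 2c_1e^(4t)sin(5t) - c_1e^(4t)cos(5t) - c_2e^(4t)sin(5t) - 2c_2e^(4t)cos(5t), v(t) = -c_1e^(4t)sin(5t) + c_1e^(4t)cos(5t) + c_2e^(4t)sin(5t) + c_2e^(4t)cos(5t)

Coefficient matrix A = [[19, 25], [-10, -11]].
Characteristic polynomial det(A - λI) = λ^2 - 8λ + 41 = 0.
Eigenvalues λ = 4 ± 5i (complex conjugate pair).
For λ=4+5i: an eigenvector is (-1,1) - i(2,-1) = (-1 - 2i, 1 + i).
A real fundamental pair from Re and Im of e^((4+5i)t)v: X_1 = e^(4t)(cos(5t)·(-1,1) + sin(5t)·(2,-1)), X_2 = e^(4t)(sin(5t)·(-1,1) - cos(5t)·(2,-1)).
General solution: c_1X_1 + c_2X_2.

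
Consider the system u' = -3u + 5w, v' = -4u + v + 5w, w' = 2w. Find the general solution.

Coefficient matrix A = [[-3, 0, 5], [-4, 1, 5], [0, 0, 2]].
det(A - λI) = 0 gives eigenvalues λ = 2, 1, -3.
For λ=2: eigenvector (1,1,1).
For λ=1: eigenvector (0,1,0).
For λ=-3: eigenvector (-1,-1,0).
General solution: K_1e^(2t)(1,1,1) + K_2e^(t)(0,1,0) + K_3e^(-3t)(-1,-1,0).

u(t) = K_1e^(2t) - K_3e^(-3t), v(t) = K_1e^(2t) + K_2e^(t) - K_3e^(-3t), w(t) = K_1e^(2t)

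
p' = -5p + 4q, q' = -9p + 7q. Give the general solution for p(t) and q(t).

Coefficient matrix A = [[-5, 4], [-9, 7]].
Characteristic polynomial det(A - λI) = λ^2 - 2λ + 1 = 0.
Single eigenvalue λ = 1 with algebraic multiplicity 2.
Eigenvector v = (2,3); generalized eigenvector w with (A-λI)w=v is (-1,-1).
General solution: e^(t)[K_1·v + K_2·(t·v + w)].

p(t) = 2K_1e^(t) + 2K_2te^(t) - K_2e^(t), q(t) = 3K_1e^(t) + 3K_2te^(t) - K_2e^(t)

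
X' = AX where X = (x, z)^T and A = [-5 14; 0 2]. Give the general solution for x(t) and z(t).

x(t) = 2c_1e^(2t) - c_2e^(-5t), z(t) = c_1e^(2t)

Coefficient matrix A = [[-5, 14], [0, 2]].
Characteristic polynomial det(A - λI) = λ^2 + 3λ - 10 = 0.
Eigenvalues λ = 2, -5.
For λ=2: (A-λI) row 1 is [-7, 14], so an eigenvector is (2, 1).
For λ=-5: (A-λI) row 1 is [0, 14], so an eigenvector is (-1, 0).
General solution: c_1e^(2t)(2,1) + c_2e^(-5t)(-1,0).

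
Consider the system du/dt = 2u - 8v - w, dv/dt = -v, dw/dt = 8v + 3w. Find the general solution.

Coefficient matrix A = [[2, -8, -1], [0, -1, 0], [0, 8, 3]].
det(A - λI) = 0 gives eigenvalues λ = 2, 3, -1.
For λ=2: eigenvector (1,0,0).
For λ=3: eigenvector (-1,0,1).
For λ=-1: eigenvector (2,1,-2).
General solution: K_1e^(2t)(1,0,0) + K_2e^(3t)(-1,0,1) + K_3e^(-t)(2,1,-2).

u(t) = K_1e^(2t) - K_2e^(3t) + 2K_3e^(-t), v(t) = K_3e^(-t), w(t) = K_2e^(3t) - 2K_3e^(-t)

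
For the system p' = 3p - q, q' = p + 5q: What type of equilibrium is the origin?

unstable improper node

A = [[3,-1],[1,5]]; det(A-λI) = λ^2 - 8λ + 16.
repeated λ = 4 with a single eigenvector.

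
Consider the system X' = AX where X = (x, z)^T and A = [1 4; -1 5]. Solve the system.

x(t) = 2c_1e^(3t) + 2c_2te^(3t) - c_2e^(3t), z(t) = c_1e^(3t) + c_2te^(3t)

Coefficient matrix A = [[1, 4], [-1, 5]].
Characteristic polynomial det(A - λI) = λ^2 - 6λ + 9 = 0.
Single eigenvalue λ = 3 with algebraic multiplicity 2.
Eigenvector v = (2,1); generalized eigenvector w with (A-λI)w=v is (-1,0).
General solution: e^(3t)[c_1·v + c_2·(t·v + w)].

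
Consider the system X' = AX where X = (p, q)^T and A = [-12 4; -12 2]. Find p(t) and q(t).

p(t) = K_1e^(-4t) - 2K_2e^(-6t), q(t) = 2K_1e^(-4t) - 3K_2e^(-6t)

Coefficient matrix A = [[-12, 4], [-12, 2]].
Characteristic polynomial det(A - λI) = λ^2 + 10λ + 24 = 0.
Eigenvalues λ = -4, -6.
For λ=-4: (A-λI) row 1 is [-8, 4], so an eigenvector is (1, 2).
For λ=-6: (A-λI) row 1 is [-6, 4], so an eigenvector is (-2, -3).
General solution: K_1e^(-4t)(1,2) + K_2e^(-6t)(-2,-3).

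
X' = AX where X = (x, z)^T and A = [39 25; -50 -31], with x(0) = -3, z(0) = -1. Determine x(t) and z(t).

Coefficient matrix A = [[39, 25], [-50, -31]].
Characteristic polynomial det(A - λI) = λ^2 - 8λ + 41 = 0.
Eigenvalues λ = 4 ± 5i (complex conjugate pair).
For λ=4+5i: an eigenvector is (-1,1) - i(-2,3) = (-1 + 2i, 1 - 3i).
A real fundamental pair from Re and Im of e^((4+5i)t)v: X_1 = e^(4t)(cos(5t)·(-1,1) + sin(5t)·(-2,3)), X_2 = e^(4t)(sin(5t)·(-1,1) - cos(5t)·(-2,3)).
General solution: C_1X_1 + C_2X_2.
Applying x(0)=-3, z(0)=-1 gives C_1=11, C_2=4.

x(t) = -26e^(4t)sin(5t) - 3e^(4t)cos(5t), z(t) = 37e^(4t)sin(5t) - e^(4t)cos(5t)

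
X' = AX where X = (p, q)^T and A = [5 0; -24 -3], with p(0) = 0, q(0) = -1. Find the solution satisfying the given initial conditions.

p(t) = 0, q(t) = -e^(-3t)

Coefficient matrix A = [[5, 0], [-24, -3]].
Characteristic polynomial det(A - λI) = λ^2 - 2λ - 15 = 0.
Eigenvalues λ = -3, 5.
For λ=-3: (A-λI) row 1 is [8, 0], so an eigenvector is (0, 1).
For λ=5: (A-λI) row 2 is [-24, -8], so an eigenvector is (-1, 3).
General solution: K_1e^(-3t)(0,1) + K_2e^(5t)(-1,3).
Applying p(0)=0, q(0)=-1 gives K_1=-1, K_2=0.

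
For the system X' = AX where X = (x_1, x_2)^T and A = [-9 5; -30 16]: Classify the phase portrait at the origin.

unstable node

A = [[-9,5],[-30,16]]; det(A-λI) = λ^2 - 7λ + 6.
λ = 6, 1: both positive.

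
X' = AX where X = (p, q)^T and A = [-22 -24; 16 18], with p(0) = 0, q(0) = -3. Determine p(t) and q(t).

Coefficient matrix A = [[-22, -24], [16, 18]].
Characteristic polynomial det(A - λI) = λ^2 + 4λ - 12 = 0.
Eigenvalues λ = 2, -6.
For λ=2: (A-λI) row 1 is [-24, -24], so an eigenvector is (1, -1).
For λ=-6: (A-λI) row 1 is [-16, -24], so an eigenvector is (-3, 2).
General solution: c_1e^(2t)(1,-1) + c_2e^(-6t)(-3,2).
Applying p(0)=0, q(0)=-3 gives c_1=9, c_2=3.

p(t) = 9e^(2t) - 9e^(-6t), q(t) = -9e^(2t) + 6e^(-6t)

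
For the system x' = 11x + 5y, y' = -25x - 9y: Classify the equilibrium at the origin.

unstable spiral

A = [[11,5],[-25,-9]]; det(A-λI) = λ^2 - 2λ + 26.
λ = 1 ± 5i: positive real part.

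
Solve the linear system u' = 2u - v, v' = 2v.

Coefficient matrix A = [[2, -1], [0, 2]].
Characteristic polynomial det(A - λI) = λ^2 - 4λ + 4 = 0.
Single eigenvalue λ = 2 with algebraic multiplicity 2.
Eigenvector v = (1,0); generalized eigenvector w with (A-λI)w=v is (1,-1).
General solution: e^(2t)[c_1·v + c_2·(t·v + w)].

u(t) = c_1e^(2t) + c_2te^(2t) + c_2e^(2t), v(t) = -c_2e^(2t)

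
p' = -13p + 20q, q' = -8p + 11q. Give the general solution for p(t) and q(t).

p(t) = K_1e^(-t)sin(4t) - 2K_1e^(-t)cos(4t) - 2K_2e^(-t)sin(4t) - K_2e^(-t)cos(4t), q(t) = K_1e^(-t)sin(4t) - K_1e^(-t)cos(4t) - K_2e^(-t)sin(4t) - K_2e^(-t)cos(4t)

Coefficient matrix A = [[-13, 20], [-8, 11]].
Characteristic polynomial det(A - λI) = λ^2 + 2λ + 17 = 0.
Eigenvalues λ = -1 ± 4i (complex conjugate pair).
For λ=-1+4i: an eigenvector is (-2,-1) - i(1,1) = (-2 - i, -1 - i).
A real fundamental pair from Re and Im of e^((-1+4i)t)v: X_1 = e^(-t)(cos(4t)·(-2,-1) + sin(4t)·(1,1)), X_2 = e^(-t)(sin(4t)·(-2,-1) - cos(4t)·(1,1)).
General solution: K_1X_1 + K_2X_2.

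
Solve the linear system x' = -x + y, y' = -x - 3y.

Coefficient matrix A = [[-1, 1], [-1, -3]].
Characteristic polynomial det(A - λI) = λ^2 + 4λ + 4 = 0.
Single eigenvalue λ = -2 with algebraic multiplicity 2.
Eigenvector v = (-1,1); generalized eigenvector w with (A-λI)w=v is (2,-3).
General solution: e^(-2t)[c_1·v + c_2·(t·v + w)].

x(t) = -c_1e^(-2t) - c_2te^(-2t) + 2c_2e^(-2t), y(t) = c_1e^(-2t) + c_2te^(-2t) - 3c_2e^(-2t)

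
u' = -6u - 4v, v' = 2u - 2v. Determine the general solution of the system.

u(t) = -c_1e^(-4t)sin(2t) - c_1e^(-4t)cos(2t) - c_2e^(-4t)sin(2t) + c_2e^(-4t)cos(2t), v(t) = c_1e^(-4t)cos(2t) + c_2e^(-4t)sin(2t)

Coefficient matrix A = [[-6, -4], [2, -2]].
Characteristic polynomial det(A - λI) = λ^2 + 8λ + 20 = 0.
Eigenvalues λ = -4 ± 2i (complex conjugate pair).
For λ=-4+2i: an eigenvector is (-1,1) - i(-1,0) = (-1 + i, 1).
A real fundamental pair from Re and Im of e^((-4+2i)t)v: X_1 = e^(-4t)(cos(2t)·(-1,1) + sin(2t)·(-1,0)), X_2 = e^(-4t)(sin(2t)·(-1,1) - cos(2t)·(-1,0)).
General solution: c_1X_1 + c_2X_2.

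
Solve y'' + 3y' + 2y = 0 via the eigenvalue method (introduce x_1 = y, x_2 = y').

y(t) = C_1e^(-2t) + C_2e^(-t)

Let x_1 = y, x_2 = y'. Then x_1' = x_2 and x_2' = -2x_1 - 3x_2.
A = [[0,1],[-2,-3]]; det(A-λI) = λ^2 + 3λ + 2.
Eigenvalues λ = -2, -1 with eigenvectors (1,-2), (1,-1).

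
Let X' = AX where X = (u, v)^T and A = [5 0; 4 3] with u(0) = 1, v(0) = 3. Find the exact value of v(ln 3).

513

A = [[5,0],[4,3]]; eigenvalues λ = 5, 3.
Eigenvectors: (1,2) for λ=5, (0,1) for λ=3.
From the initial condition, c_1 = 1, c_2 = 1.
v(ln 3) = (1)(3^5)(2) + (1)(3^3)(1) = 513.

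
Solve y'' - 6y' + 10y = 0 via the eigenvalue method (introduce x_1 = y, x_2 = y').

Let x_1 = y, x_2 = y'. Then x_1' = x_2 and x_2' = -10x_1 + 6x_2.
A = [[0,1],[-10,6]]; det(A-λI) = λ^2 - 6λ + 10.
Eigenvalues λ = 3 ± i.

y(t) = C_1e^(3t)cos(t) + C_2e^(3t)sin(t)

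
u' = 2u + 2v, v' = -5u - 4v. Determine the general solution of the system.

Coefficient matrix A = [[2, 2], [-5, -4]].
Characteristic polynomial det(A - λI) = λ^2 + 2λ + 2 = 0.
Eigenvalues λ = -1 ± i (complex conjugate pair).
For λ=-1+i: an eigenvector is (-1,1) - i(-1,2) = (-1 + i, 1 - 2i).
A real fundamental pair from Re and Im of e^((-1+i)t)v: X_1 = e^(-t)(cos(t)·(-1,1) + sin(t)·(-1,2)), X_2 = e^(-t)(sin(t)·(-1,1) - cos(t)·(-1,2)).
General solution: C_1X_1 + C_2X_2.

u(t) = -C_1e^(-t)sin(t) - C_1e^(-t)cos(t) - C_2e^(-t)sin(t) + C_2e^(-t)cos(t), v(t) = 2C_1e^(-t)sin(t) + C_1e^(-t)cos(t) + C_2e^(-t)sin(t) - 2C_2e^(-t)cos(t)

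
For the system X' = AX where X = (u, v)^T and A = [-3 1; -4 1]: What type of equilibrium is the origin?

A = [[-3,1],[-4,1]]; det(A-λI) = λ^2 + 2λ + 1.
repeated λ = -1 with a single eigenvector.

stable improper node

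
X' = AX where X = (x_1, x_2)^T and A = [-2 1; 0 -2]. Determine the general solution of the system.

Coefficient matrix A = [[-2, 1], [0, -2]].
Characteristic polynomial det(A - λI) = λ^2 + 4λ + 4 = 0.
Single eigenvalue λ = -2 with algebraic multiplicity 2.
Eigenvector v = (-1,0); generalized eigenvector w with (A-λI)w=v is (1,-1).
General solution: e^(-2t)[C_1·v + C_2·(t·v + w)].

x_1(t) = -C_1e^(-2t) - C_2te^(-2t) + C_2e^(-2t), x_2(t) = -C_2e^(-2t)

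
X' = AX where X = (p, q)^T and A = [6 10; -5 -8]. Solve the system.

p(t) = C_1e^(-t)sin(t) + 3C_1e^(-t)cos(t) + 3C_2e^(-t)sin(t) - C_2e^(-t)cos(t), q(t) = -C_1e^(-t)sin(t) - 2C_1e^(-t)cos(t) - 2C_2e^(-t)sin(t) + C_2e^(-t)cos(t)

Coefficient matrix A = [[6, 10], [-5, -8]].
Characteristic polynomial det(A - λI) = λ^2 + 2λ + 2 = 0.
Eigenvalues λ = -1 ± i (complex conjugate pair).
For λ=-1+i: an eigenvector is (3,-2) - i(1,-1) = (3 - i, -2 + i).
A real fundamental pair from Re and Im of e^((-1+i)t)v: X_1 = e^(-t)(cos(t)·(3,-2) + sin(t)·(1,-1)), X_2 = e^(-t)(sin(t)·(3,-2) - cos(t)·(1,-1)).
General solution: C_1X_1 + C_2X_2.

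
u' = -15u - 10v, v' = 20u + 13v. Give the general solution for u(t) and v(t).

u(t) = c_1e^(-t)sin(2t) + 2c_1e^(-t)cos(2t) + 2c_2e^(-t)sin(2t) - c_2e^(-t)cos(2t), v(t) = -c_1e^(-t)sin(2t) - 3c_1e^(-t)cos(2t) - 3c_2e^(-t)sin(2t) + c_2e^(-t)cos(2t)

Coefficient matrix A = [[-15, -10], [20, 13]].
Characteristic polynomial det(A - λI) = λ^2 + 2λ + 5 = 0.
Eigenvalues λ = -1 ± 2i (complex conjugate pair).
For λ=-1+2i: an eigenvector is (2,-3) - i(1,-1) = (2 - i, -3 + i).
A real fundamental pair from Re and Im of e^((-1+2i)t)v: X_1 = e^(-t)(cos(2t)·(2,-3) + sin(2t)·(1,-1)), X_2 = e^(-t)(sin(2t)·(2,-3) - cos(2t)·(1,-1)).
General solution: c_1X_1 + c_2X_2.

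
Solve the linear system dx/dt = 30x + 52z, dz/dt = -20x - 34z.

Coefficient matrix A = [[30, 52], [-20, -34]].
Characteristic polynomial det(A - λI) = λ^2 + 4λ + 20 = 0.
Eigenvalues λ = -2 ± 4i (complex conjugate pair).
For λ=-2+4i: an eigenvector is (-3,2) - i(2,-1) = (-3 - 2i, 2 + i).
A real fundamental pair from Re and Im of e^((-2+4i)t)v: X_1 = e^(-2t)(cos(4t)·(-3,2) + sin(4t)·(2,-1)), X_2 = e^(-2t)(sin(4t)·(-3,2) - cos(4t)·(2,-1)).
General solution: K_1X_1 + K_2X_2.

x(t) = 2K_1e^(-2t)sin(4t) - 3K_1e^(-2t)cos(4t) - 3K_2e^(-2t)sin(4t) - 2K_2e^(-2t)cos(4t), z(t) = -K_1e^(-2t)sin(4t) + 2K_1e^(-2t)cos(4t) + 2K_2e^(-2t)sin(4t) + K_2e^(-2t)cos(4t)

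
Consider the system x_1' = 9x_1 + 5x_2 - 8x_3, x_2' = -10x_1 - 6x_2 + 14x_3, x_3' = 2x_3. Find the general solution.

Coefficient matrix A = [[9, 5, -8], [-10, -6, 14], [0, 0, 2]].
det(A - λI) = 0 gives eigenvalues λ = -1, 2, 4.
For λ=-1: eigenvector (-1,2,0).
For λ=2: eigenvector (-1,3,1).
For λ=4: eigenvector (-1,1,0).
General solution: K_1e^(-t)(-1,2,0) + K_2e^(2t)(-1,3,1) + K_3e^(4t)(-1,1,0).

x_1(t) = -K_1e^(-t) - K_2e^(2t) - K_3e^(4t), x_2(t) = 2K_1e^(-t) + 3K_2e^(2t) + K_3e^(4t), x_3(t) = K_2e^(2t)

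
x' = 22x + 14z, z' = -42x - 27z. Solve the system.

Coefficient matrix A = [[22, 14], [-42, -27]].
Characteristic polynomial det(A - λI) = λ^2 + 5λ - 6 = 0.
Eigenvalues λ = -6, 1.
For λ=-6: (A-λI) row 1 is [28, 14], so an eigenvector is (-1, 2).
For λ=1: (A-λI) row 1 is [21, 14], so an eigenvector is (-2, 3).
General solution: C_1e^(-6t)(-1,2) + C_2e^(t)(-2,3).

x(t) = -C_1e^(-6t) - 2C_2e^(t), z(t) = 2C_1e^(-6t) + 3C_2e^(t)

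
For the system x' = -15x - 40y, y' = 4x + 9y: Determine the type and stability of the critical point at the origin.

stable spiral

A = [[-15,-40],[4,9]]; det(A-λI) = λ^2 + 6λ + 25.
λ = -3 ± 4i: negative real part.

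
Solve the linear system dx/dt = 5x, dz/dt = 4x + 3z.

Coefficient matrix A = [[5, 0], [4, 3]].
Characteristic polynomial det(A - λI) = λ^2 - 8λ + 15 = 0.
Eigenvalues λ = 5, 3.
For λ=5: (A-λI) row 2 is [4, -2], so an eigenvector is (-1, -2).
For λ=3: (A-λI) row 1 is [2, 0], so an eigenvector is (0, -1).
General solution: K_1e^(5t)(-1,-2) + K_2e^(3t)(0,-1).

x(t) = -K_1e^(5t), z(t) = -2K_1e^(5t) - K_2e^(3t)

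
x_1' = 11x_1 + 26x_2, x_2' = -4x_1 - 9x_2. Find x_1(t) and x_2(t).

Coefficient matrix A = [[11, 26], [-4, -9]].
Characteristic polynomial det(A - λI) = λ^2 - 2λ + 5 = 0.
Eigenvalues λ = 1 ± 2i (complex conjugate pair).
For λ=1+2i: an eigenvector is (-3,1) - i(-2,1) = (-3 + 2i, 1 - i).
A real fundamental pair from Re and Im of e^((1+2i)t)v: X_1 = e^(t)(cos(2t)·(-3,1) + sin(2t)·(-2,1)), X_2 = e^(t)(sin(2t)·(-3,1) - cos(2t)·(-2,1)).
General solution: c_1X_1 + c_2X_2.

x_1(t) = -2c_1e^(t)sin(2t) - 3c_1e^(t)cos(2t) - 3c_2e^(t)sin(2t) + 2c_2e^(t)cos(2t), x_2(t) = c_1e^(t)sin(2t) + c_1e^(t)cos(2t) + c_2e^(t)sin(2t) - c_2e^(t)cos(2t)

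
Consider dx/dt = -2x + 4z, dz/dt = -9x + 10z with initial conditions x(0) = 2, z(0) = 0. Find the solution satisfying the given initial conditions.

x(t) = -12te^(4t) + 2e^(4t), z(t) = -18te^(4t)

Coefficient matrix A = [[-2, 4], [-9, 10]].
Characteristic polynomial det(A - λI) = λ^2 - 8λ + 16 = 0.
Single eigenvalue λ = 4 with algebraic multiplicity 2.
Eigenvector v = (2,3); generalized eigenvector w with (A-λI)w=v is (-1,-1).
General solution: e^(4t)[c_1·v + c_2·(t·v + w)].
Applying x(0)=2, z(0)=0 gives c_1=-2, c_2=-6.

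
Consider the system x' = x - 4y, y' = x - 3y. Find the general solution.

Coefficient matrix A = [[1, -4], [1, -3]].
Characteristic polynomial det(A - λI) = λ^2 + 2λ + 1 = 0.
Single eigenvalue λ = -1 with algebraic multiplicity 2.
Eigenvector v = (2,1); generalized eigenvector w with (A-λI)w=v is (1,0).
General solution: e^(-t)[K_1·v + K_2·(t·v + w)].

x(t) = 2K_1e^(-t) + 2K_2te^(-t) + K_2e^(-t), y(t) = K_1e^(-t) + K_2te^(-t)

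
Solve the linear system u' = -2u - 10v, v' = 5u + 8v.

Coefficient matrix A = [[-2, -10], [5, 8]].
Characteristic polynomial det(A - λI) = λ^2 - 6λ + 34 = 0.
Eigenvalues λ = 3 ± 5i (complex conjugate pair).
For λ=3+5i: an eigenvector is (1,-1) - i(1,0) = (1 - i, -1).
A real fundamental pair from Re and Im of e^((3+5i)t)v: X_1 = e^(3t)(cos(5t)·(1,-1) + sin(5t)·(1,0)), X_2 = e^(3t)(sin(5t)·(1,-1) - cos(5t)·(1,0)).
General solution: C_1X_1 + C_2X_2.

u(t) = C_1e^(3t)sin(5t) + C_1e^(3t)cos(5t) + C_2e^(3t)sin(5t) - C_2e^(3t)cos(5t), v(t) = -C_1e^(3t)cos(5t) - C_2e^(3t)sin(5t)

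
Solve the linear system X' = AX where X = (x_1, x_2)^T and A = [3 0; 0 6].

Coefficient matrix A = [[3, 0], [0, 6]].
Characteristic polynomial det(A - λI) = λ^2 - 9λ + 18 = 0.
Eigenvalues λ = 6, 3.
For λ=6: (A-λI) row 1 is [-3, 0], so an eigenvector is (0, 1).
For λ=3: (A-λI) row 2 is [0, 3], so an eigenvector is (-1, 0).
General solution: c_1e^(6t)(0,1) + c_2e^(3t)(-1,0).

x_1(t) = -c_2e^(3t), x_2(t) = c_1e^(6t)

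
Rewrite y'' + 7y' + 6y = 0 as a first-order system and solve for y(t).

y(t) = K_1e^(-6t) + K_2e^(-t)

Let x_1 = y, x_2 = y'. Then x_1' = x_2 and x_2' = -6x_1 - 7x_2.
A = [[0,1],[-6,-7]]; det(A-λI) = λ^2 + 7λ + 6.
Eigenvalues λ = -6, -1 with eigenvectors (1,-6), (1,-1).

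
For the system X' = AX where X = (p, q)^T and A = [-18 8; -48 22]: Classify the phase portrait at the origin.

saddle

A = [[-18,8],[-48,22]]; det(A-λI) = λ^2 - 4λ - 12.
λ = 6, -2: opposite signs.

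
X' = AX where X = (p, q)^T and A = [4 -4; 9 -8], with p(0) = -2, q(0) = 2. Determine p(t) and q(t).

p(t) = -20te^(-2t) - 2e^(-2t), q(t) = -30te^(-2t) + 2e^(-2t)

Coefficient matrix A = [[4, -4], [9, -8]].
Characteristic polynomial det(A - λI) = λ^2 + 4λ + 4 = 0.
Single eigenvalue λ = -2 with algebraic multiplicity 2.
Eigenvector v = (2,3); generalized eigenvector w with (A-λI)w=v is (-1,-2).
General solution: e^(-2t)[c_1·v + c_2·(t·v + w)].
Applying p(0)=-2, q(0)=2 gives c_1=-6, c_2=-10.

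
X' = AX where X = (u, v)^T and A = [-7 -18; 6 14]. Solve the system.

Coefficient matrix A = [[-7, -18], [6, 14]].
Characteristic polynomial det(A - λI) = λ^2 - 7λ + 10 = 0.
Eigenvalues λ = 2, 5.
For λ=2: (A-λI) row 1 is [-9, -18], so an eigenvector is (2, -1).
For λ=5: (A-λI) row 1 is [-12, -18], so an eigenvector is (3, -2).
General solution: C_1e^(2t)(2,-1) + C_2e^(5t)(3,-2).

u(t) = 2C_1e^(2t) + 3C_2e^(5t), v(t) = -C_1e^(2t) - 2C_2e^(5t)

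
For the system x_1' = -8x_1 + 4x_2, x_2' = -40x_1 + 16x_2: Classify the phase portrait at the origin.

unstable spiral

A = [[-8,4],[-40,16]]; det(A-λI) = λ^2 - 8λ + 32.
λ = 4 ± 4i: positive real part.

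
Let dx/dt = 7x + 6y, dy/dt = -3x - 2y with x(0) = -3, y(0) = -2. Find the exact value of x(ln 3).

-789

A = [[7,6],[-3,-2]]; eigenvalues λ = 4, 1.
Eigenvectors: (2,-1) for λ=4, (-1,1) for λ=1.
From the initial condition, c_1 = -5, c_2 = -7.
x(ln 3) = (-5)(3^4)(2) + (-7)(3^1)(-1) = -789.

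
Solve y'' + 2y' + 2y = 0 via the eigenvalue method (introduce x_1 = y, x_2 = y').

Let x_1 = y, x_2 = y'. Then x_1' = x_2 and x_2' = -2x_1 - 2x_2.
A = [[0,1],[-2,-2]]; det(A-λI) = λ^2 + 2λ + 2.
Eigenvalues λ = -1 ± i.

y(t) = c_1e^(-t)cos(t) + c_2e^(-t)sin(t)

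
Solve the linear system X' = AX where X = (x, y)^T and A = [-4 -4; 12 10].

Coefficient matrix A = [[-4, -4], [12, 10]].
Characteristic polynomial det(A - λI) = λ^2 - 6λ + 8 = 0.
Eigenvalues λ = 2, 4.
For λ=2: (A-λI) row 1 is [-6, -4], so an eigenvector is (-2, 3).
For λ=4: (A-λI) row 1 is [-8, -4], so an eigenvector is (-1, 2).
General solution: C_1e^(2t)(-2,3) + C_2e^(4t)(-1,2).

x(t) = -2C_1e^(2t) - C_2e^(4t), y(t) = 3C_1e^(2t) + 2C_2e^(4t)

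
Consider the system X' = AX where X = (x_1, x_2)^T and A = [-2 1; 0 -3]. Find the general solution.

Coefficient matrix A = [[-2, 1], [0, -3]].
Characteristic polynomial det(A - λI) = λ^2 + 5λ + 6 = 0.
Eigenvalues λ = -2, -3.
For λ=-2: (A-λI) row 1 is [0, 1], so an eigenvector is (-1, 0).
For λ=-3: (A-λI) row 1 is [1, 1], so an eigenvector is (1, -1).
General solution: C_1e^(-2t)(-1,0) + C_2e^(-3t)(1,-1).

x_1(t) = -C_1e^(-2t) + C_2e^(-3t), x_2(t) = -C_2e^(-3t)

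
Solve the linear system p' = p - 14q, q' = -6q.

p(t) = -c_1e^(t) - 2c_2e^(-6t), q(t) = -c_2e^(-6t)

Coefficient matrix A = [[1, -14], [0, -6]].
Characteristic polynomial det(A - λI) = λ^2 + 5λ - 6 = 0.
Eigenvalues λ = 1, -6.
For λ=1: (A-λI) row 1 is [0, -14], so an eigenvector is (-1, 0).
For λ=-6: (A-λI) row 1 is [7, -14], so an eigenvector is (-2, -1).
General solution: c_1e^(t)(-1,0) + c_2e^(-6t)(-2,-1).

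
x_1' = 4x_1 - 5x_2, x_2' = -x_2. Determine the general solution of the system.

x_1(t) = c_1e^(4t) - c_2e^(-t), x_2(t) = -c_2e^(-t)

Coefficient matrix A = [[4, -5], [0, -1]].
Characteristic polynomial det(A - λI) = λ^2 - 3λ - 4 = 0.
Eigenvalues λ = 4, -1.
For λ=4: (A-λI) row 1 is [0, -5], so an eigenvector is (1, 0).
For λ=-1: (A-λI) row 1 is [5, -5], so an eigenvector is (-1, -1).
General solution: c_1e^(4t)(1,0) + c_2e^(-t)(-1,-1).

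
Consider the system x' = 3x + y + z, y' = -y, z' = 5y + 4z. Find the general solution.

x(t) = C_1e^(3t) + C_2e^(4t), y(t) = C_3e^(-t), z(t) = C_2e^(4t) - C_3e^(-t)

Coefficient matrix A = [[3, 1, 1], [0, -1, 0], [0, 5, 4]].
det(A - λI) = 0 gives eigenvalues λ = 3, 4, -1.
For λ=3: eigenvector (1,0,0).
For λ=4: eigenvector (1,0,1).
For λ=-1: eigenvector (0,1,-1).
General solution: C_1e^(3t)(1,0,0) + C_2e^(4t)(1,0,1) + C_3e^(-t)(0,1,-1).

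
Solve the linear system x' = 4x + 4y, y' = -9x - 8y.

Coefficient matrix A = [[4, 4], [-9, -8]].
Characteristic polynomial det(A - λI) = λ^2 + 4λ + 4 = 0.
Single eigenvalue λ = -2 with algebraic multiplicity 2.
Eigenvector v = (2,-3); generalized eigenvector w with (A-λI)w=v is (1,-1).
General solution: e^(-2t)[C_1·v + C_2·(t·v + w)].

x(t) = 2C_1e^(-2t) + 2C_2te^(-2t) + C_2e^(-2t), y(t) = -3C_1e^(-2t) - 3C_2te^(-2t) - C_2e^(-2t)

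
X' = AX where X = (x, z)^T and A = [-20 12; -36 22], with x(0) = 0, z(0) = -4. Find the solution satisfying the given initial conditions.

Coefficient matrix A = [[-20, 12], [-36, 22]].
Characteristic polynomial det(A - λI) = λ^2 - 2λ - 8 = 0.
Eigenvalues λ = 4, -2.
For λ=4: (A-λI) row 1 is [-24, 12], so an eigenvector is (1, 2).
For λ=-2: (A-λI) row 1 is [-18, 12], so an eigenvector is (-2, -3).
General solution: c_1e^(4t)(1,2) + c_2e^(-2t)(-2,-3).
Applying x(0)=0, z(0)=-4 gives c_1=-8, c_2=-4.

x(t) = -8e^(4t) + 8e^(-2t), z(t) = -16e^(4t) + 12e^(-2t)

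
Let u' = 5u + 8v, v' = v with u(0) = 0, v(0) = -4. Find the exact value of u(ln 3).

A = [[5,8],[0,1]]; eigenvalues λ = 5, 1.
Eigenvectors: (1,0) for λ=5, (2,-1) for λ=1.
From the initial condition, c_1 = -8, c_2 = 4.
u(ln 3) = (-8)(3^5)(1) + (4)(3^1)(2) = -1920.

-1920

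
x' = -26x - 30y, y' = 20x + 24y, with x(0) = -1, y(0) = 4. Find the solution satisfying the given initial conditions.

Coefficient matrix A = [[-26, -30], [20, 24]].
Characteristic polynomial det(A - λI) = λ^2 + 2λ - 24 = 0.
Eigenvalues λ = -6, 4.
For λ=-6: (A-λI) row 1 is [-20, -30], so an eigenvector is (3, -2).
For λ=4: (A-λI) row 1 is [-30, -30], so an eigenvector is (-1, 1).
General solution: c_1e^(-6t)(3,-2) + c_2e^(4t)(-1,1).
Applying x(0)=-1, y(0)=4 gives c_1=3, c_2=10.

x(t) = -10e^(4t) + 9e^(-6t), y(t) = 10e^(4t) - 6e^(-6t)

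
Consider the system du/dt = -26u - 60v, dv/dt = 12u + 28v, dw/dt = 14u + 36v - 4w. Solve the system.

u(t) = 5C_1e^(-2t) + 2C_3e^(4t), v(t) = -2C_1e^(-2t) - C_3e^(4t), w(t) = -C_1e^(-2t) - C_2e^(-4t) - C_3e^(4t)

Coefficient matrix A = [[-26, -60, 0], [12, 28, 0], [14, 36, -4]].
det(A - λI) = 0 gives eigenvalues λ = -2, -4, 4.
For λ=-2: eigenvector (5,-2,-1).
For λ=-4: eigenvector (0,0,-1).
For λ=4: eigenvector (2,-1,-1).
General solution: C_1e^(-2t)(5,-2,-1) + C_2e^(-4t)(0,0,-1) + C_3e^(4t)(2,-1,-1).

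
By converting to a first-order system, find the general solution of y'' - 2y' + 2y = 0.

y(t) = C_1e^(t)cos(t) + C_2e^(t)sin(t)

Let x_1 = y, x_2 = y'. Then x_1' = x_2 and x_2' = -2x_1 + 2x_2.
A = [[0,1],[-2,2]]; det(A-λI) = λ^2 - 2λ + 2.
Eigenvalues λ = 1 ± i.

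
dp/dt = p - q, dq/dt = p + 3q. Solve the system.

Coefficient matrix A = [[1, -1], [1, 3]].
Characteristic polynomial det(A - λI) = λ^2 - 4λ + 4 = 0.
Single eigenvalue λ = 2 with algebraic multiplicity 2.
Eigenvector v = (-1,1); generalized eigenvector w with (A-λI)w=v is (0,1).
General solution: e^(2t)[K_1·v + K_2·(t·v + w)].

p(t) = -K_1e^(2t) - K_2te^(2t), q(t) = K_1e^(2t) + K_2te^(2t) + K_2e^(2t)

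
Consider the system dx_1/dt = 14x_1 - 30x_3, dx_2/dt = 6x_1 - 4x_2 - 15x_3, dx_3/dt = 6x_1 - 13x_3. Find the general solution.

Coefficient matrix A = [[14, 0, -30], [6, -4, -15], [6, 0, -13]].
det(A - λI) = 0 gives eigenvalues λ = 2, -1, -4.
For λ=2: eigenvector (5,0,2).
For λ=-1: eigenvector (2,-1,1).
For λ=-4: eigenvector (0,1,0).
General solution: K_1e^(2t)(5,0,2) + K_2e^(-t)(2,-1,1) + K_3e^(-4t)(0,1,0).

x_1(t) = 5K_1e^(2t) + 2K_2e^(-t), x_2(t) = -K_2e^(-t) + K_3e^(-4t), x_3(t) = 2K_1e^(2t) + K_2e^(-t)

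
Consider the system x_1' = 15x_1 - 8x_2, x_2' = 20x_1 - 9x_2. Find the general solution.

Coefficient matrix A = [[15, -8], [20, -9]].
Characteristic polynomial det(A - λI) = λ^2 - 6λ + 25 = 0.
Eigenvalues λ = 3 ± 4i (complex conjugate pair).
For λ=3+4i: an eigenvector is (-1,-1) - i(-1,-2) = (-1 + i, -1 + 2i).
A real fundamental pair from Re and Im of e^((3+4i)t)v: X_1 = e^(3t)(cos(4t)·(-1,-1) + sin(4t)·(-1,-2)), X_2 = e^(3t)(sin(4t)·(-1,-1) - cos(4t)·(-1,-2)).
General solution: C_1X_1 + C_2X_2.

x_1(t) = -C_1e^(3t)sin(4t) - C_1e^(3t)cos(4t) - C_2e^(3t)sin(4t) + C_2e^(3t)cos(4t), x_2(t) = -2C_1e^(3t)sin(4t) - C_1e^(3t)cos(4t) - C_2e^(3t)sin(4t) + 2C_2e^(3t)cos(4t)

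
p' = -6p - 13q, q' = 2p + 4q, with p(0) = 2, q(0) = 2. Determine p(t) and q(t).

p(t) = -36e^(-t)sin(t) + 2e^(-t)cos(t), q(t) = 14e^(-t)sin(t) + 2e^(-t)cos(t)

Coefficient matrix A = [[-6, -13], [2, 4]].
Characteristic polynomial det(A - λI) = λ^2 + 2λ + 2 = 0.
Eigenvalues λ = -1 ± i (complex conjugate pair).
For λ=-1+i: an eigenvector is (2,-1) - i(3,-1) = (2 - 3i, -1 + i).
A real fundamental pair from Re and Im of e^((-1+i)t)v: X_1 = e^(-t)(cos(t)·(2,-1) + sin(t)·(3,-1)), X_2 = e^(-t)(sin(t)·(2,-1) - cos(t)·(3,-1)).
General solution: K_1X_1 + K_2X_2.
Applying p(0)=2, q(0)=2 gives K_1=-8, K_2=-6.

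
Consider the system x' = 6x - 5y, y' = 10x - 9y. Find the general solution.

Coefficient matrix A = [[6, -5], [10, -9]].
Characteristic polynomial det(A - λI) = λ^2 + 3λ - 4 = 0.
Eigenvalues λ = 1, -4.
For λ=1: (A-λI) row 1 is [5, -5], so an eigenvector is (-1, -1).
For λ=-4: (A-λI) row 1 is [10, -5], so an eigenvector is (-1, -2).
General solution: C_1e^(t)(-1,-1) + C_2e^(-4t)(-1,-2).

x(t) = -C_1e^(t) - C_2e^(-4t), y(t) = -C_1e^(t) - 2C_2e^(-4t)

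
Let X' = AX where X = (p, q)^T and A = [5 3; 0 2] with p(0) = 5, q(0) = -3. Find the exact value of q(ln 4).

A = [[5,3],[0,2]]; eigenvalues λ = 2, 5.
Eigenvectors: (-1,1) for λ=2, (1,0) for λ=5.
From the initial condition, c_1 = -3, c_2 = 2.
q(ln 4) = (-3)(4^2)(1) + (2)(4^5)(0) = -48.

-48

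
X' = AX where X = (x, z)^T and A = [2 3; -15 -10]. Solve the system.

Coefficient matrix A = [[2, 3], [-15, -10]].
Characteristic polynomial det(A - λI) = λ^2 + 8λ + 25 = 0.
Eigenvalues λ = -4 ± 3i (complex conjugate pair).
For λ=-4+3i: an eigenvector is (1,-2) - i(0,-1) = (1, -2 + i).
A real fundamental pair from Re and Im of e^((-4+3i)t)v: X_1 = e^(-4t)(cos(3t)·(1,-2) + sin(3t)·(0,-1)), X_2 = e^(-4t)(sin(3t)·(1,-2) - cos(3t)·(0,-1)).
General solution: C_1X_1 + C_2X_2.

x(t) = C_1e^(-4t)cos(3t) + C_2e^(-4t)sin(3t), z(t) = -C_1e^(-4t)sin(3t) - 2C_1e^(-4t)cos(3t) - 2C_2e^(-4t)sin(3t) + C_2e^(-4t)cos(3t)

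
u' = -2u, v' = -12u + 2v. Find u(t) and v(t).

Coefficient matrix A = [[-2, 0], [-12, 2]].
Characteristic polynomial det(A - λI) = λ^2 - 4 = 0.
Eigenvalues λ = -2, 2.
For λ=-2: (A-λI) row 2 is [-12, 4], so an eigenvector is (-1, -3).
For λ=2: (A-λI) row 1 is [-4, 0], so an eigenvector is (0, -1).
General solution: C_1e^(-2t)(-1,-3) + C_2e^(2t)(0,-1).

u(t) = -C_1e^(-2t), v(t) = -3C_1e^(-2t) - C_2e^(2t)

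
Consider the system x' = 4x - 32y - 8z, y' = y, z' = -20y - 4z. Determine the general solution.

x(t) = C_1e^(4t) + C_3e^(-4t), y(t) = C_2e^(t), z(t) = -4C_2e^(t) + C_3e^(-4t)

Coefficient matrix A = [[4, -32, -8], [0, 1, 0], [0, -20, -4]].
det(A - λI) = 0 gives eigenvalues λ = 4, 1, -4.
For λ=4: eigenvector (1,0,0).
For λ=1: eigenvector (0,1,-4).
For λ=-4: eigenvector (1,0,1).
General solution: C_1e^(4t)(1,0,0) + C_2e^(t)(0,1,-4) + C_3e^(-4t)(1,0,1).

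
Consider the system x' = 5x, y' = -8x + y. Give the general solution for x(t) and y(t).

x(t) = C_2e^(5t), y(t) = C_1e^(t) - 2C_2e^(5t)

Coefficient matrix A = [[5, 0], [-8, 1]].
Characteristic polynomial det(A - λI) = λ^2 - 6λ + 5 = 0.
Eigenvalues λ = 1, 5.
For λ=1: (A-λI) row 1 is [4, 0], so an eigenvector is (0, 1).
For λ=5: (A-λI) row 2 is [-8, -4], so an eigenvector is (1, -2).
General solution: C_1e^(t)(0,1) + C_2e^(5t)(1,-2).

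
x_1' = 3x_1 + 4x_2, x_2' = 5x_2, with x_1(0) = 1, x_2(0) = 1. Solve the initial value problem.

x_1(t) = 2e^(5t) - e^(3t), x_2(t) = e^(5t)

Coefficient matrix A = [[3, 4], [0, 5]].
Characteristic polynomial det(A - λI) = λ^2 - 8λ + 15 = 0.
Eigenvalues λ = 3, 5.
For λ=3: (A-λI) row 1 is [0, 4], so an eigenvector is (1, 0).
For λ=5: (A-λI) row 1 is [-2, 4], so an eigenvector is (-2, -1).
General solution: c_1e^(3t)(1,0) + c_2e^(5t)(-2,-1).
Applying x_1(0)=1, x_2(0)=1 gives c_1=-1, c_2=-1.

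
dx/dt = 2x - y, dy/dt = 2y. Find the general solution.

x(t) = -c_1e^(2t) - c_2te^(2t) + c_2e^(2t), y(t) = c_2e^(2t)

Coefficient matrix A = [[2, -1], [0, 2]].
Characteristic polynomial det(A - λI) = λ^2 - 4λ + 4 = 0.
Single eigenvalue λ = 2 with algebraic multiplicity 2.
Eigenvector v = (-1,0); generalized eigenvector w with (A-λI)w=v is (1,1).
General solution: e^(2t)[c_1·v + c_2·(t·v + w)].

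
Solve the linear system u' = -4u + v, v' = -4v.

u(t) = -C_1e^(-4t) - C_2te^(-4t) + 3C_2e^(-4t), v(t) = -C_2e^(-4t)

Coefficient matrix A = [[-4, 1], [0, -4]].
Characteristic polynomial det(A - λI) = λ^2 + 8λ + 16 = 0.
Single eigenvalue λ = -4 with algebraic multiplicity 2.
Eigenvector v = (-1,0); generalized eigenvector w with (A-λI)w=v is (3,-1).
General solution: e^(-4t)[C_1·v + C_2·(t·v + w)].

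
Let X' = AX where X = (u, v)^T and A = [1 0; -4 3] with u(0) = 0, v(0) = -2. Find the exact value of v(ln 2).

A = [[1,0],[-4,3]]; eigenvalues λ = 1, 3.
Eigenvectors: (-1,-2) for λ=1, (0,-1) for λ=3.
From the initial condition, c_1 = 0, c_2 = 2.
v(ln 2) = (0)(2^1)(-2) + (2)(2^3)(-1) = -16.

-16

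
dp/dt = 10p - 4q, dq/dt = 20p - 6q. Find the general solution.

Coefficient matrix A = [[10, -4], [20, -6]].
Characteristic polynomial det(A - λI) = λ^2 - 4λ + 20 = 0.
Eigenvalues λ = 2 ± 4i (complex conjugate pair).
For λ=2+4i: an eigenvector is (0,1) - i(-1,-2) = (0 + i, 1 + 2i).
A real fundamental pair from Re and Im of e^((2+4i)t)v: X_1 = e^(2t)(cos(4t)·(0,1) + sin(4t)·(-1,-2)), X_2 = e^(2t)(sin(4t)·(0,1) - cos(4t)·(-1,-2)).
General solution: C_1X_1 + C_2X_2.

p(t) = -C_1e^(2t)sin(4t) + C_2e^(2t)cos(4t), q(t) = -2C_1e^(2t)sin(4t) + C_1e^(2t)cos(4t) + C_2e^(2t)sin(4t) + 2C_2e^(2t)cos(4t)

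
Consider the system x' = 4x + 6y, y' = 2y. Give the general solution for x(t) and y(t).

x(t) = -3c_1e^(2t) - c_2e^(4t), y(t) = c_1e^(2t)

Coefficient matrix A = [[4, 6], [0, 2]].
Characteristic polynomial det(A - λI) = λ^2 - 6λ + 8 = 0.
Eigenvalues λ = 2, 4.
For λ=2: (A-λI) row 1 is [2, 6], so an eigenvector is (-3, 1).
For λ=4: (A-λI) row 1 is [0, 6], so an eigenvector is (-1, 0).
General solution: c_1e^(2t)(-3,1) + c_2e^(4t)(-1,0).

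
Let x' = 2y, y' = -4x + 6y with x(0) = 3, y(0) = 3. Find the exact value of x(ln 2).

A = [[0,2],[-4,6]]; eigenvalues λ = 2, 4.
Eigenvectors: (-1,-1) for λ=2, (-1,-2) for λ=4.
From the initial condition, c_1 = -3, c_2 = 0.
x(ln 2) = (-3)(2^2)(-1) + (0)(2^4)(-1) = 12.

12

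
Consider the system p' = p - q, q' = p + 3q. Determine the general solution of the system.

Coefficient matrix A = [[1, -1], [1, 3]].
Characteristic polynomial det(A - λI) = λ^2 - 4λ + 4 = 0.
Single eigenvalue λ = 2 with algebraic multiplicity 2.
Eigenvector v = (-1,1); generalized eigenvector w with (A-λI)w=v is (0,1).
General solution: e^(2t)[C_1·v + C_2·(t·v + w)].

p(t) = -C_1e^(2t) - C_2te^(2t), q(t) = C_1e^(2t) + C_2te^(2t) + C_2e^(2t)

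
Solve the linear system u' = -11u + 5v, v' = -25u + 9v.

Coefficient matrix A = [[-11, 5], [-25, 9]].
Characteristic polynomial det(A - λI) = λ^2 + 2λ + 26 = 0.
Eigenvalues λ = -1 ± 5i (complex conjugate pair).
For λ=-1+5i: an eigenvector is (-1,-2) - i(0,1) = (-1, -2 - i).
A real fundamental pair from Re and Im of e^((-1+5i)t)v: X_1 = e^(-t)(cos(5t)·(-1,-2) + sin(5t)·(0,1)), X_2 = e^(-t)(sin(5t)·(-1,-2) - cos(5t)·(0,1)).
General solution: c_1X_1 + c_2X_2.

u(t) = -c_1e^(-t)cos(5t) - c_2e^(-t)sin(5t), v(t) = c_1e^(-t)sin(5t) - 2c_1e^(-t)cos(5t) - 2c_2e^(-t)sin(5t) - c_2e^(-t)cos(5t)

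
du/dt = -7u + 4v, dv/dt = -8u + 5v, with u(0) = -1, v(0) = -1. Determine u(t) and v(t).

u(t) = -e^(-3t), v(t) = -e^(-3t)

Coefficient matrix A = [[-7, 4], [-8, 5]].
Characteristic polynomial det(A - λI) = λ^2 + 2λ - 3 = 0.
Eigenvalues λ = 1, -3.
For λ=1: (A-λI) row 1 is [-8, 4], so an eigenvector is (-1, -2).
For λ=-3: (A-λI) row 1 is [-4, 4], so an eigenvector is (1, 1).
General solution: c_1e^(t)(-1,-2) + c_2e^(-3t)(1,1).
Applying u(0)=-1, v(0)=-1 gives c_1=0, c_2=-1.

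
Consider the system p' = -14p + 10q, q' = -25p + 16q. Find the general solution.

Coefficient matrix A = [[-14, 10], [-25, 16]].
Characteristic polynomial det(A - λI) = λ^2 - 2λ + 26 = 0.
Eigenvalues λ = 1 ± 5i (complex conjugate pair).
For λ=1+5i: an eigenvector is (1,1) - i(-1,-2) = (1 + i, 1 + 2i).
A real fundamental pair from Re and Im of e^((1+5i)t)v: X_1 = e^(t)(cos(5t)·(1,1) + sin(5t)·(-1,-2)), X_2 = e^(t)(sin(5t)·(1,1) - cos(5t)·(-1,-2)).
General solution: K_1X_1 + K_2X_2.

p(t) = -K_1e^(t)sin(5t) + K_1e^(t)cos(5t) + K_2e^(t)sin(5t) + K_2e^(t)cos(5t), q(t) = -2K_1e^(t)sin(5t) + K_1e^(t)cos(5t) + K_2e^(t)sin(5t) + 2K_2e^(t)cos(5t)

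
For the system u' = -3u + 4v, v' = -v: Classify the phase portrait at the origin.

A = [[-3,4],[0,-1]]; det(A-λI) = λ^2 + 4λ + 3.
λ = -3, -1: both negative.

stable node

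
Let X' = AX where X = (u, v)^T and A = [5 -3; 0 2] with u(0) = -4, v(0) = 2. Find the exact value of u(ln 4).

A = [[5,-3],[0,2]]; eigenvalues λ = 2, 5.
Eigenvectors: (1,1) for λ=2, (-1,0) for λ=5.
From the initial condition, c_1 = 2, c_2 = 6.
u(ln 4) = (2)(4^2)(1) + (6)(4^5)(-1) = -6112.

-6112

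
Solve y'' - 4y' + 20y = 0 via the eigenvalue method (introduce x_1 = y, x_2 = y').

Let x_1 = y, x_2 = y'. Then x_1' = x_2 and x_2' = -20x_1 + 4x_2.
A = [[0,1],[-20,4]]; det(A-λI) = λ^2 - 4λ + 20.
Eigenvalues λ = 2 ± 4i.

y(t) = K_1e^(2t)cos(4t) + K_2e^(2t)sin(4t)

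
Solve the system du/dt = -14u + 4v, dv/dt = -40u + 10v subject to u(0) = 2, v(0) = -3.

Coefficient matrix A = [[-14, 4], [-40, 10]].
Characteristic polynomial det(A - λI) = λ^2 + 4λ + 20 = 0.
Eigenvalues λ = -2 ± 4i (complex conjugate pair).
For λ=-2+4i: an eigenvector is (1,3) - i(0,-1) = (1, 3 + i).
A real fundamental pair from Re and Im of e^((-2+4i)t)v: X_1 = e^(-2t)(cos(4t)·(1,3) + sin(4t)·(0,-1)), X_2 = e^(-2t)(sin(4t)·(1,3) - cos(4t)·(0,-1)).
General solution: c_1X_1 + c_2X_2.
Applying u(0)=2, v(0)=-3 gives c_1=2, c_2=-9.

u(t) = -9e^(-2t)sin(4t) + 2e^(-2t)cos(4t), v(t) = -29e^(-2t)sin(4t) - 3e^(-2t)cos(4t)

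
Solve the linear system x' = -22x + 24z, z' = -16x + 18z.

x(t) = 3c_1e^(-6t) - c_2e^(2t), z(t) = 2c_1e^(-6t) - c_2e^(2t)

Coefficient matrix A = [[-22, 24], [-16, 18]].
Characteristic polynomial det(A - λI) = λ^2 + 4λ - 12 = 0.
Eigenvalues λ = -6, 2.
For λ=-6: (A-λI) row 1 is [-16, 24], so an eigenvector is (3, 2).
For λ=2: (A-λI) row 1 is [-24, 24], so an eigenvector is (-1, -1).
General solution: c_1e^(-6t)(3,2) + c_2e^(2t)(-1,-1).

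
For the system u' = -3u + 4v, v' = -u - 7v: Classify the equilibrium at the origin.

A = [[-3,4],[-1,-7]]; det(A-λI) = λ^2 + 10λ + 25.
repeated λ = -5 with a single eigenvector.

stable improper node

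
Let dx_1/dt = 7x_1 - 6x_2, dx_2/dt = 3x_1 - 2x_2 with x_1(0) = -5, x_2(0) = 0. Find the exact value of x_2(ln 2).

-70

A = [[7,-6],[3,-2]]; eigenvalues λ = 4, 1.
Eigenvectors: (2,1) for λ=4, (-1,-1) for λ=1.
From the initial condition, c_1 = -5, c_2 = -5.
x_2(ln 2) = (-5)(2^4)(1) + (-5)(2^1)(-1) = -70.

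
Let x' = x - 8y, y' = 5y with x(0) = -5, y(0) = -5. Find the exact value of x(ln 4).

A = [[1,-8],[0,5]]; eigenvalues λ = 1, 5.
Eigenvectors: (1,0) for λ=1, (-2,1) for λ=5.
From the initial condition, c_1 = -15, c_2 = -5.
x(ln 4) = (-15)(4^1)(1) + (-5)(4^5)(-2) = 10180.

10180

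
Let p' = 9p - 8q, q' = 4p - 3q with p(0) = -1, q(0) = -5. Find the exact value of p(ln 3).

1917

A = [[9,-8],[4,-3]]; eigenvalues λ = 1, 5.
Eigenvectors: (1,1) for λ=1, (2,1) for λ=5.
From the initial condition, c_1 = -9, c_2 = 4.
p(ln 3) = (-9)(3^1)(1) + (4)(3^5)(2) = 1917.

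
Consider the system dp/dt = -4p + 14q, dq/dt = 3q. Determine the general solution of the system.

p(t) = -c_1e^(-4t) + 2c_2e^(3t), q(t) = c_2e^(3t)

Coefficient matrix A = [[-4, 14], [0, 3]].
Characteristic polynomial det(A - λI) = λ^2 + λ - 12 = 0.
Eigenvalues λ = -4, 3.
For λ=-4: (A-λI) row 1 is [0, 14], so an eigenvector is (-1, 0).
For λ=3: (A-λI) row 1 is [-7, 14], so an eigenvector is (2, 1).
General solution: c_1e^(-4t)(-1,0) + c_2e^(3t)(2,1).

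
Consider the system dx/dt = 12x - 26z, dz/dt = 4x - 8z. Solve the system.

x(t) = -2c_1e^(2t)sin(2t) - 3c_1e^(2t)cos(2t) - 3c_2e^(2t)sin(2t) + 2c_2e^(2t)cos(2t), z(t) = -c_1e^(2t)sin(2t) - c_1e^(2t)cos(2t) - c_2e^(2t)sin(2t) + c_2e^(2t)cos(2t)

Coefficient matrix A = [[12, -26], [4, -8]].
Characteristic polynomial det(A - λI) = λ^2 - 4λ + 8 = 0.
Eigenvalues λ = 2 ± 2i (complex conjugate pair).
For λ=2+2i: an eigenvector is (-3,-1) - i(-2,-1) = (-3 + 2i, -1 + i).
A real fundamental pair from Re and Im of e^((2+2i)t)v: X_1 = e^(2t)(cos(2t)·(-3,-1) + sin(2t)·(-2,-1)), X_2 = e^(2t)(sin(2t)·(-3,-1) - cos(2t)·(-2,-1)).
General solution: c_1X_1 + c_2X_2.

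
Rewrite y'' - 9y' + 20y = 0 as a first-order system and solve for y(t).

Let x_1 = y, x_2 = y'. Then x_1' = x_2 and x_2' = -20x_1 + 9x_2.
A = [[0,1],[-20,9]]; det(A-λI) = λ^2 - 9λ + 20.
Eigenvalues λ = 5, 4 with eigenvectors (1,5), (1,4).

y(t) = c_1e^(5t) + c_2e^(4t)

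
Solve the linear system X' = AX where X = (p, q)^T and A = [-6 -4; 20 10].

p(t) = -K_1e^(2t)cos(4t) - K_2e^(2t)sin(4t), q(t) = -K_1e^(2t)sin(4t) + 2K_1e^(2t)cos(4t) + 2K_2e^(2t)sin(4t) + K_2e^(2t)cos(4t)

Coefficient matrix A = [[-6, -4], [20, 10]].
Characteristic polynomial det(A - λI) = λ^2 - 4λ + 20 = 0.
Eigenvalues λ = 2 ± 4i (complex conjugate pair).
For λ=2+4i: an eigenvector is (-1,2) - i(0,-1) = (-1, 2 + i).
A real fundamental pair from Re and Im of e^((2+4i)t)v: X_1 = e^(2t)(cos(4t)·(-1,2) + sin(4t)·(0,-1)), X_2 = e^(2t)(sin(4t)·(-1,2) - cos(4t)·(0,-1)).
General solution: K_1X_1 + K_2X_2.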